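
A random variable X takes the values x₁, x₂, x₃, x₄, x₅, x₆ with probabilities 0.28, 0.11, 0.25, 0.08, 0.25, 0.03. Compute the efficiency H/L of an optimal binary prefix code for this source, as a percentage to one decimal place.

99.0%

Entropy H = −Σ p log₂ p ≈ 2.3078 bits.
Huffman merges: 3/100+2/25→11/100; 11/100+11/100→11/50; 11/50+1/4→47/100; 1/4+7/25→53/100; 47/100+53/100→1. L = 233/100 ≈ 2.3300.
Efficiency = H/L = 2.3078/2.3300 = 99.0%.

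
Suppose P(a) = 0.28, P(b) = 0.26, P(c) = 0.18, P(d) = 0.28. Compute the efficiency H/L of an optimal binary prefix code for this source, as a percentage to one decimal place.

Entropy H = −Σ p log₂ p ≈ 1.9790 bits.
Huffman merges: 9/50+13/50→11/25; 7/25+7/25→14/25; 11/25+14/25→1. L = 2 ≈ 2.0000.
Efficiency = H/L = 1.9790/2.0000 = 99.0%.

99.0%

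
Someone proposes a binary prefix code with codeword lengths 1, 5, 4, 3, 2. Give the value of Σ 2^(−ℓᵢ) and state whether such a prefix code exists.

With common denominator 2^5 = 32: Σ 2^(−ℓᵢ) = 16/32 + 1/32 + 2/32 + 4/32 + 8/32 = 31/32 = 0.96875.
Kraft's inequality requires Σ ≤ 1; here Σ = 0.96875 ≤ 1, so such a prefix code exists.

0.96875; yes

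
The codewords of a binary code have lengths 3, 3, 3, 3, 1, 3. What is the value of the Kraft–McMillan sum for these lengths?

With common denominator 2^3 = 8: Σ 2^(−ℓᵢ) = 1/8 + 1/8 + 1/8 + 1/8 + 4/8 + 1/8 = 9/8 = 1.125.

1.125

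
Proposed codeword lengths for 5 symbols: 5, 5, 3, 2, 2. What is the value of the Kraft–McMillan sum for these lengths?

0.6875

With common denominator 2^5 = 32: Σ 2^(−ℓᵢ) = 1/32 + 1/32 + 4/32 + 8/32 + 8/32 = 22/32 = 0.6875.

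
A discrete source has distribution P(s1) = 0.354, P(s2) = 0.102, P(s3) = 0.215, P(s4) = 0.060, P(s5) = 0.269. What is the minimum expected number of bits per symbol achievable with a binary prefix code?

Repeatedly combine the two least-probable nodes; the expected code length is the sum of the merged weights.
merge 3/50 + 51/500 → 81/500
merge 81/500 + 43/200 → 377/1000
merge 269/1000 + 177/500 → 623/1000
merge 377/1000 + 623/1000 → 1
L = 81/500 + 377/1000 + 623/1000 + 1 = 1081/500 = 2.162 bits/symbol.

2.162 bits/symbol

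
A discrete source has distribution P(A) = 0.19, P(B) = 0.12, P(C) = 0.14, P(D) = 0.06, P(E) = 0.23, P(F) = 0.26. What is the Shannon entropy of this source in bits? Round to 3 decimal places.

2.456 bits

H = −Σ pᵢ log₂ pᵢ.
−0.19·log₂(0.19) = 0.4552
−0.12·log₂(0.12) = 0.3671
−0.14·log₂(0.14) = 0.3971
−0.06·log₂(0.06) = 0.2435
−0.23·log₂(0.23) = 0.4877
−0.26·log₂(0.26) = 0.5053
Sum ≈ 2.4559 → 2.456 bits.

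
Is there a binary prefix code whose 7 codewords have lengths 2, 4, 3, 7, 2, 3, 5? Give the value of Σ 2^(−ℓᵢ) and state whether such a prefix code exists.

With common denominator 2^7 = 128: Σ 2^(−ℓᵢ) = 32/128 + 8/128 + 16/128 + 1/128 + 32/128 + 16/128 + 4/128 = 109/128 = 0.8515625.
Kraft's inequality requires Σ ≤ 1; here Σ = 0.8515625 ≤ 1, so such a prefix code exists.

0.8515625; yes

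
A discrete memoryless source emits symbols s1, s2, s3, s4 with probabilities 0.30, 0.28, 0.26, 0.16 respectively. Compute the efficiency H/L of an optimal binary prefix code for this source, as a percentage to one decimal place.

98.2%

Entropy H = −Σ p log₂ p ≈ 1.9636 bits.
Huffman merges: 4/25+13/50→21/50; 7/25+3/10→29/50; 21/50+29/50→1. L = 2 ≈ 2.0000.
Efficiency = H/L = 1.9636/2.0000 = 98.2%.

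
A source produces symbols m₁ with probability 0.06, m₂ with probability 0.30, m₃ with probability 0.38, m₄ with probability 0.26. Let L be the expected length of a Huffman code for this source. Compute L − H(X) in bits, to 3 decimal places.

Entropy H = −Σ p log₂ p ≈ 1.8004 bits.
Huffman merges: 3/50+13/50→8/25; 3/10+8/25→31/50; 19/50+31/50→1. L = 97/50 ≈ 1.9400.
L − H = 1.9400 − 1.8004 = 0.140 bits.

0.140 bits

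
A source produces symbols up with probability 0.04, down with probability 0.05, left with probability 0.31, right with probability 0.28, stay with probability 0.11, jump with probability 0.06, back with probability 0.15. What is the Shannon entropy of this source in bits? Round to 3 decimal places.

H = −Σ pᵢ log₂ pᵢ.
−0.04·log₂(0.04) = 0.1858
−0.05·log₂(0.05) = 0.2161
−0.31·log₂(0.31) = 0.5238
−0.28·log₂(0.28) = 0.5142
−0.11·log₂(0.11) = 0.3503
−0.06·log₂(0.06) = 0.2435
−0.15·log₂(0.15) = 0.4105
Sum ≈ 2.4442 → 2.444 bits.

2.444 bits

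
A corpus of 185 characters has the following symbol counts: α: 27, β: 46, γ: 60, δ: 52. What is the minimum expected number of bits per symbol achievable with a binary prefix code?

Probabilities are the counts divided by 185.
Repeatedly combine the two least-probable nodes; the expected code length is the sum of the merged weights.
merge 27/185 + 46/185 → 73/185
merge 52/185 + 12/37 → 112/185
merge 73/185 + 112/185 → 1
L = 73/185 + 112/185 + 1 = 2 bits/symbol.

2 bits/symbol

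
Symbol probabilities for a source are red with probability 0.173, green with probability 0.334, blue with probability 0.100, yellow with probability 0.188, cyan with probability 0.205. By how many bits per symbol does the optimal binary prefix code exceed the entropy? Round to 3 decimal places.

0.053 bits

Entropy H = −Σ p log₂ p ≈ 2.2205 bits.
Huffman merges: 1/10+173/1000→273/1000; 47/250+41/200→393/1000; 273/1000+167/500→607/1000; 393/1000+607/1000→1. L = 2273/1000 ≈ 2.2730.
L − H = 2.2730 − 2.2205 = 0.053 bits.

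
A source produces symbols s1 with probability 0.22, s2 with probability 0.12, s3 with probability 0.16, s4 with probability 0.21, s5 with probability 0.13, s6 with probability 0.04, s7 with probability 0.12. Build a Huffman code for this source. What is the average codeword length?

Repeatedly combine the two least-probable nodes; the expected code length is the sum of the merged weights.
merge 1/25 + 3/25 → 4/25
merge 3/25 + 13/100 → 1/4
merge 4/25 + 4/25 → 8/25
merge 21/100 + 11/50 → 43/100
merge 1/4 + 8/25 → 57/100
merge 43/100 + 57/100 → 1
L = 4/25 + 1/4 + 8/25 + 43/100 + 57/100 + 1 = 273/100 = 2.73 bits/symbol.

2.73 bits/symbol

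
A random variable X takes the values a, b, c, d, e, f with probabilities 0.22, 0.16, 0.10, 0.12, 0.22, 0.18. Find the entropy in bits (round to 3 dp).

2.529 bits

H = −Σ pᵢ log₂ pᵢ.
−0.22·log₂(0.22) = 0.4806
−0.16·log₂(0.16) = 0.4230
−0.10·log₂(0.10) = 0.3322
−0.12·log₂(0.12) = 0.3671
−0.22·log₂(0.22) = 0.4806
−0.18·log₂(0.18) = 0.4453
Sum ≈ 2.5287 → 2.529 bits.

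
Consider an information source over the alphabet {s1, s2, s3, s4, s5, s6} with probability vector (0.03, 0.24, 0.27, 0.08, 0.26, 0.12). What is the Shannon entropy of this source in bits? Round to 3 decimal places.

2.320 bits

H = −Σ pᵢ log₂ pᵢ.
−0.03·log₂(0.03) = 0.1518
−0.24·log₂(0.24) = 0.4941
−0.27·log₂(0.27) = 0.5100
−0.08·log₂(0.08) = 0.2915
−0.26·log₂(0.26) = 0.5053
−0.12·log₂(0.12) = 0.3671
Sum ≈ 2.3198 → 2.320 bits.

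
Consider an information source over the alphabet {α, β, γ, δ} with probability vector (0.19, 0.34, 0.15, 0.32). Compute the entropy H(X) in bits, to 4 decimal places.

H = −Σ pᵢ log₂ pᵢ.
−0.19·log₂(0.19) = 0.4552
−0.34·log₂(0.34) = 0.5292
−0.15·log₂(0.15) = 0.4105
−0.32·log₂(0.32) = 0.5260
Sum ≈ 1.9210 → 1.9210 bits.

1.9210 bits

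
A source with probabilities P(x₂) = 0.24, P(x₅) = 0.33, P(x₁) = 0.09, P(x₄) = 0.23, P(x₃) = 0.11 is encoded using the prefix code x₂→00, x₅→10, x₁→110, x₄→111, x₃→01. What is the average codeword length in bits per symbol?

L̄ = Σ pᵢ·ℓᵢ = 0.24·2 + 0.33·2 + 0.09·3 + 0.23·3 + 0.11·2 = 2.32 bits/symbol.

2.32 bits/symbol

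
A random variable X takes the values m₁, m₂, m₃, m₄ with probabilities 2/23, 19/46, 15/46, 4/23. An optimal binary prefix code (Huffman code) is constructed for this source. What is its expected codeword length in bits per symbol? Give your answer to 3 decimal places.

Repeatedly combine the two least-probable nodes; the expected code length is the sum of the merged weights.
merge 2/23 + 4/23 → 6/23
merge 6/23 + 15/46 → 27/46
merge 19/46 + 27/46 → 1
L = 6/23 + 27/46 + 1 = 85/46 ≈ 1.848 bits/symbol.

1.848 bits/symbol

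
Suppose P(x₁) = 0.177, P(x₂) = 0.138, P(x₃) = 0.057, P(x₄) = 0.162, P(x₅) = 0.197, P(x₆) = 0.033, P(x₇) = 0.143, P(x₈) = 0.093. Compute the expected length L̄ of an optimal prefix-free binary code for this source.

2.893 bits/symbol

Repeatedly combine the two least-probable nodes; the expected code length is the sum of the merged weights.
merge 33/1000 + 57/1000 → 9/100
merge 9/100 + 93/1000 → 183/1000
merge 69/500 + 143/1000 → 281/1000
merge 81/500 + 177/1000 → 339/1000
merge 183/1000 + 197/1000 → 19/50
merge 281/1000 + 339/1000 → 31/50
merge 19/50 + 31/50 → 1
L = 9/100 + 183/1000 + 281/1000 + 339/1000 + 19/50 + 31/50 + 1 = 2893/1000 = 2.893 bits/symbol.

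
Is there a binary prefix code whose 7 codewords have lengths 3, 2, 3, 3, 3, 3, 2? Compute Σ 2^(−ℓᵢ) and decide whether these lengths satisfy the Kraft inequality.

1.125; no

With common denominator 2^3 = 8: Σ 2^(−ℓᵢ) = 1/8 + 2/8 + 1/8 + 1/8 + 1/8 + 1/8 + 2/8 = 9/8 = 1.125.
Kraft's inequality requires Σ ≤ 1; here Σ = 1.125 > 1, so no such prefix code exists.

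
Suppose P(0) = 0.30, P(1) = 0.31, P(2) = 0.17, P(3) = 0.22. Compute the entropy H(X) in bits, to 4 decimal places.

H = −Σ pᵢ log₂ pᵢ.
−0.30·log₂(0.30) = 0.5211
−0.31·log₂(0.31) = 0.5238
−0.17·log₂(0.17) = 0.4346
−0.22·log₂(0.22) = 0.4806
Sum ≈ 1.9600 → 1.9600 bits.

1.9600 bits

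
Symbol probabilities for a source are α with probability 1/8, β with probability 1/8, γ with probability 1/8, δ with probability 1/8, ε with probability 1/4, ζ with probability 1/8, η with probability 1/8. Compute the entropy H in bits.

Each probability is a power of 1/2, so log₂(1/p) is an integer.
H = Σ p·log₂(1/p) = 1/8·3 + 1/8·3 + 1/8·3 + 1/8·3 + 1/4·2 + 1/8·3 + 1/8·3 = 2.75 bits.

2.75 bits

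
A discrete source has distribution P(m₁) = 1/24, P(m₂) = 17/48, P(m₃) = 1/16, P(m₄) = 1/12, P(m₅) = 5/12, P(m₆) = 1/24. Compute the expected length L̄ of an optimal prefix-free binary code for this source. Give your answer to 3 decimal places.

2.042 bits/symbol

Repeatedly combine the two least-probable nodes; the expected code length is the sum of the merged weights.
merge 1/24 + 1/24 → 1/12
merge 1/16 + 1/12 → 7/48
merge 1/12 + 7/48 → 11/48
merge 11/48 + 17/48 → 7/12
merge 5/12 + 7/12 → 1
L = 1/12 + 7/48 + 11/48 + 7/12 + 1 = 49/24 ≈ 2.042 bits/symbol.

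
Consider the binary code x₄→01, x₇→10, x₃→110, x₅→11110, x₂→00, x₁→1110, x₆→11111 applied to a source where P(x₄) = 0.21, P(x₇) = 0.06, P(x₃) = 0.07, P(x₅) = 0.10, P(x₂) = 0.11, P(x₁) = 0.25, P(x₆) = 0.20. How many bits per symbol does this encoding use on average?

L̄ = Σ pᵢ·ℓᵢ = 0.21·2 + 0.06·2 + 0.07·3 + 0.10·5 + 0.11·2 + 0.25·4 + 0.20·5 = 3.47 bits/symbol.

3.47 bits/symbol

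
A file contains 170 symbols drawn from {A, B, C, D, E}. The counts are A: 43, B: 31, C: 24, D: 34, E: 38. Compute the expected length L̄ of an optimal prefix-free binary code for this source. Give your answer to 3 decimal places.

2.324 bits/symbol

Probabilities are the counts divided by 170.
Repeatedly combine the two least-probable nodes; the expected code length is the sum of the merged weights.
merge 12/85 + 31/170 → 11/34
merge 1/5 + 19/85 → 36/85
merge 43/170 + 11/34 → 49/85
merge 36/85 + 49/85 → 1
L = 11/34 + 36/85 + 49/85 + 1 = 79/34 ≈ 2.324 bits/symbol.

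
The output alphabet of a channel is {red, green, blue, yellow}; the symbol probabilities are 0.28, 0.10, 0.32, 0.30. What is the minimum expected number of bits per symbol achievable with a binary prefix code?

2 bits/symbol

Repeatedly combine the two least-probable nodes; the expected code length is the sum of the merged weights.
merge 1/10 + 7/25 → 19/50
merge 3/10 + 8/25 → 31/50
merge 19/50 + 31/50 → 1
L = 19/50 + 31/50 + 1 = 2 bits/symbol.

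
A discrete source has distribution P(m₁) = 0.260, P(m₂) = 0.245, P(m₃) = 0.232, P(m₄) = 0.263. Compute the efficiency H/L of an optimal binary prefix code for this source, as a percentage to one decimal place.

Entropy H = −Σ p log₂ p ≈ 1.9982 bits.
Huffman merges: 29/125+49/200→477/1000; 13/50+263/1000→523/1000; 477/1000+523/1000→1. L = 2 ≈ 2.0000.
Efficiency = H/L = 1.9982/2.0000 = 99.9%.

99.9%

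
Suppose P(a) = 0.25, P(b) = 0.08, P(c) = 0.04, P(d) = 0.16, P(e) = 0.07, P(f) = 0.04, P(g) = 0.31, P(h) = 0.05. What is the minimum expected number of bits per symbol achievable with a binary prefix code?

2.64 bits/symbol

Repeatedly combine the two least-probable nodes; the expected code length is the sum of the merged weights.
merge 1/25 + 1/25 → 2/25
merge 1/20 + 7/100 → 3/25
merge 2/25 + 2/25 → 4/25
merge 3/25 + 4/25 → 7/25
merge 4/25 + 1/4 → 41/100
merge 7/25 + 31/100 → 59/100
merge 41/100 + 59/100 → 1
L = 2/25 + 3/25 + 4/25 + 7/25 + 41/100 + 59/100 + 1 = 66/25 = 2.64 bits/symbol.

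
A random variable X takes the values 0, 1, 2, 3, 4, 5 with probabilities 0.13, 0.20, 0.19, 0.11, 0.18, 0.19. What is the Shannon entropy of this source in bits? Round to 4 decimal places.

H = −Σ pᵢ log₂ pᵢ.
−0.13·log₂(0.13) = 0.3826
−0.20·log₂(0.20) = 0.4644
−0.19·log₂(0.19) = 0.4552
−0.11·log₂(0.11) = 0.3503
−0.18·log₂(0.18) = 0.4453
−0.19·log₂(0.19) = 0.4552
Sum ≈ 2.5531 → 2.5531 bits.

2.5531 bits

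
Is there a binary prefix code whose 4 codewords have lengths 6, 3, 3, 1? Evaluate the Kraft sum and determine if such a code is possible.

With common denominator 2^6 = 64: Σ 2^(−ℓᵢ) = 1/64 + 8/64 + 8/64 + 32/64 = 49/64 = 0.765625.
Kraft's inequality requires Σ ≤ 1; here Σ = 0.765625 ≤ 1, so such a prefix code exists.

0.765625; yes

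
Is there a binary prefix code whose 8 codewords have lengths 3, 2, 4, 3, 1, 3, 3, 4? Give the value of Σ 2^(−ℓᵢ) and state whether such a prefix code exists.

With common denominator 2^4 = 16: Σ 2^(−ℓᵢ) = 2/16 + 4/16 + 1/16 + 2/16 + 8/16 + 2/16 + 2/16 + 1/16 = 22/16 = 1.375.
Kraft's inequality requires Σ ≤ 1; here Σ = 1.375 > 1, so no such prefix code exists.

1.375; no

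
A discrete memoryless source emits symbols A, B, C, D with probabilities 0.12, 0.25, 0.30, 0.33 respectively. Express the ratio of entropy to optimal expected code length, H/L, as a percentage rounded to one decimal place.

Entropy H = −Σ p log₂ p ≈ 1.9160 bits.
Huffman merges: 3/25+1/4→37/100; 3/10+33/100→63/100; 37/100+63/100→1. L = 2 ≈ 2.0000.
Efficiency = H/L = 1.9160/2.0000 = 95.8%.

95.8%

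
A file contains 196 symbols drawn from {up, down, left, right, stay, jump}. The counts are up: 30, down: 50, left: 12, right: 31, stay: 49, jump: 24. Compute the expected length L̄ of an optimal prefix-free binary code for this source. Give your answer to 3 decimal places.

2.495 bits/symbol

Probabilities are the counts divided by 196.
Repeatedly combine the two least-probable nodes; the expected code length is the sum of the merged weights.
merge 3/49 + 6/49 → 9/49
merge 15/98 + 31/196 → 61/196
merge 9/49 + 1/4 → 85/196
merge 25/98 + 61/196 → 111/196
merge 85/196 + 111/196 → 1
L = 9/49 + 61/196 + 85/196 + 111/196 + 1 = 489/196 ≈ 2.495 bits/symbol.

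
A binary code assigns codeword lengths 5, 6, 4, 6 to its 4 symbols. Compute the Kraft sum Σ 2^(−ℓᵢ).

With common denominator 2^6 = 64: Σ 2^(−ℓᵢ) = 2/64 + 1/64 + 4/64 + 1/64 = 8/64 = 0.125.

0.125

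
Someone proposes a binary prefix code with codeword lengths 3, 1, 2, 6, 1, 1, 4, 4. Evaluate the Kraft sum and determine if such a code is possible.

2.015625; no

With common denominator 2^6 = 64: Σ 2^(−ℓᵢ) = 8/64 + 32/64 + 16/64 + 1/64 + 32/64 + 32/64 + 4/64 + 4/64 = 129/64 = 2.015625.
Kraft's inequality requires Σ ≤ 1; here Σ = 2.015625 > 1, so no such prefix code exists.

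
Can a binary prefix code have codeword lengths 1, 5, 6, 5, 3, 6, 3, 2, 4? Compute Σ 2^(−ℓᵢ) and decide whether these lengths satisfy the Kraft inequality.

1.15625; no

With common denominator 2^6 = 64: Σ 2^(−ℓᵢ) = 32/64 + 2/64 + 1/64 + 2/64 + 8/64 + 1/64 + 8/64 + 16/64 + 4/64 = 74/64 = 1.15625.
Kraft's inequality requires Σ ≤ 1; here Σ = 1.15625 > 1, so no such prefix code exists.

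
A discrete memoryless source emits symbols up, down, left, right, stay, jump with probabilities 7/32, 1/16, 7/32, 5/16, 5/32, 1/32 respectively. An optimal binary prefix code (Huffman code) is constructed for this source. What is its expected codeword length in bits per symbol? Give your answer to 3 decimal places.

2.344 bits/symbol

Repeatedly combine the two least-probable nodes; the expected code length is the sum of the merged weights.
merge 1/32 + 1/16 → 3/32
merge 3/32 + 5/32 → 1/4
merge 7/32 + 7/32 → 7/16
merge 1/4 + 5/16 → 9/16
merge 7/16 + 9/16 → 1
L = 3/32 + 1/4 + 7/16 + 9/16 + 1 = 75/32 ≈ 2.344 bits/symbol.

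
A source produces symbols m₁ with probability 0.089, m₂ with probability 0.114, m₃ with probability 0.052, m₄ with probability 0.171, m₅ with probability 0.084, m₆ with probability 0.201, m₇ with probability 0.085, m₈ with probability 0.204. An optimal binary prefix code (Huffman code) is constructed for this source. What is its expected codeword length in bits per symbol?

2.905 bits/symbol

Repeatedly combine the two least-probable nodes; the expected code length is the sum of the merged weights.
merge 13/250 + 21/250 → 17/125
merge 17/200 + 89/1000 → 87/500
merge 57/500 + 17/125 → 1/4
merge 171/1000 + 87/500 → 69/200
merge 201/1000 + 51/250 → 81/200
merge 1/4 + 69/200 → 119/200
merge 81/200 + 119/200 → 1
L = 17/125 + 87/500 + 1/4 + 69/200 + 81/200 + 119/200 + 1 = 581/200 = 2.905 bits/symbol.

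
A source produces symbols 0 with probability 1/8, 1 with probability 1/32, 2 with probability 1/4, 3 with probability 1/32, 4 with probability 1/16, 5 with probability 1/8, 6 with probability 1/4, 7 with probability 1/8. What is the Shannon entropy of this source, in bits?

Each probability is a power of 1/2, so log₂(1/p) is an integer.
H = Σ p·log₂(1/p) = 1/8·3 + 1/32·5 + 1/4·2 + 1/32·5 + 1/16·4 + 1/8·3 + 1/4·2 + 1/8·3 = 2.6875 bits.

2.6875 bits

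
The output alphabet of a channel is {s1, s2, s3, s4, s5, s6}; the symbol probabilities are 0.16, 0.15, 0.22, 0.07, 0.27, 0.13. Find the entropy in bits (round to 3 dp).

2.475 bits

H = −Σ pᵢ log₂ pᵢ.
−0.16·log₂(0.16) = 0.4230
−0.15·log₂(0.15) = 0.4105
−0.22·log₂(0.22) = 0.4806
−0.07·log₂(0.07) = 0.2686
−0.27·log₂(0.27) = 0.5100
−0.13·log₂(0.13) = 0.3826
Sum ≈ 2.4754 → 2.475 bits.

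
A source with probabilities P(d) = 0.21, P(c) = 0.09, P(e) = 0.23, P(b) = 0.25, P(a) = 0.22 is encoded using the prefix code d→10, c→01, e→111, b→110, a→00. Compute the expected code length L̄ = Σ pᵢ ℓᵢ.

L̄ = Σ pᵢ·ℓᵢ = 0.21·2 + 0.09·2 + 0.23·3 + 0.25·3 + 0.22·2 = 2.48 bits/symbol.

2.48 bits/symbol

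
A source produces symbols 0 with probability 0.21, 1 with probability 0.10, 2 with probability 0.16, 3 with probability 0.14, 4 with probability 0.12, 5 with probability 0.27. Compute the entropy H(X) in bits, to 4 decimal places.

2.5022 bits

H = −Σ pᵢ log₂ pᵢ.
−0.21·log₂(0.21) = 0.4728
−0.10·log₂(0.10) = 0.3322
−0.16·log₂(0.16) = 0.4230
−0.14·log₂(0.14) = 0.3971
−0.12·log₂(0.12) = 0.3671
−0.27·log₂(0.27) = 0.5100
Sum ≈ 2.5022 → 2.5022 bits.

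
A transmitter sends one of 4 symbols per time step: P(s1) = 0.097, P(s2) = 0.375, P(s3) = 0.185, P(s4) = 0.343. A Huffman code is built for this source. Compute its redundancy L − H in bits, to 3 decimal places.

Entropy H = −Σ p log₂ p ≈ 1.8370 bits.
Huffman merges: 97/1000+37/200→141/500; 141/500+343/1000→5/8; 3/8+5/8→1. L = 1907/1000 ≈ 1.9070.
L − H = 1.9070 − 1.8370 = 0.070 bits.

0.070 bits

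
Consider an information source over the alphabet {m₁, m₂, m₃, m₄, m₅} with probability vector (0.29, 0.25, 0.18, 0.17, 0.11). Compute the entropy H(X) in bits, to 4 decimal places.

2.2481 bits

H = −Σ pᵢ log₂ pᵢ.
−0.29·log₂(0.29) = 0.5179
−0.25·log₂(0.25) = 0.5000
−0.18·log₂(0.18) = 0.4453
−0.17·log₂(0.17) = 0.4346
−0.11·log₂(0.11) = 0.3503
Sum ≈ 2.2481 → 2.2481 bits.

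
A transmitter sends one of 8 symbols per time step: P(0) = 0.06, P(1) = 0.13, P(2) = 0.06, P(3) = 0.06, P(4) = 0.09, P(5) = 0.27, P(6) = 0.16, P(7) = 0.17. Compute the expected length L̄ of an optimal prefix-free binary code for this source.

2.83 bits/symbol

Repeatedly combine the two least-probable nodes; the expected code length is the sum of the merged weights.
merge 3/50 + 3/50 → 3/25
merge 3/50 + 9/100 → 3/20
merge 3/25 + 13/100 → 1/4
merge 3/20 + 4/25 → 31/100
merge 17/100 + 1/4 → 21/50
merge 27/100 + 31/100 → 29/50
merge 21/50 + 29/50 → 1
L = 3/25 + 3/20 + 1/4 + 31/100 + 21/50 + 29/50 + 1 = 283/100 = 2.83 bits/symbol.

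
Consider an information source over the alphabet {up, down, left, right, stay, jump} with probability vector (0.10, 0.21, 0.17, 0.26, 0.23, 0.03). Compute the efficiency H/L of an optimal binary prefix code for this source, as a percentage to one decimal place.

98.1%

Entropy H = −Σ p log₂ p ≈ 2.3843 bits.
Huffman merges: 3/100+1/10→13/100; 13/100+17/100→3/10; 21/100+23/100→11/25; 13/50+3/10→14/25; 11/25+14/25→1. L = 243/100 ≈ 2.4300.
Efficiency = H/L = 2.3843/2.4300 = 98.1%.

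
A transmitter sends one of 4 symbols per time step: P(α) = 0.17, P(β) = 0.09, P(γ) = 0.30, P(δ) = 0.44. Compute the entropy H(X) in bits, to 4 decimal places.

H = −Σ pᵢ log₂ pᵢ.
−0.17·log₂(0.17) = 0.4346
−0.09·log₂(0.09) = 0.3127
−0.30·log₂(0.30) = 0.5211
−0.44·log₂(0.44) = 0.5211
Sum ≈ 1.7895 → 1.7895 bits.

1.7895 bits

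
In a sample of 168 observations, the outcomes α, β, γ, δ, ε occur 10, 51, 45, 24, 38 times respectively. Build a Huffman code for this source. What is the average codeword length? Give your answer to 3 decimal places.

2.202 bits/symbol

Probabilities are the counts divided by 168.
Repeatedly combine the two least-probable nodes; the expected code length is the sum of the merged weights.
merge 5/84 + 1/7 → 17/84
merge 17/84 + 19/84 → 3/7
merge 15/56 + 17/56 → 4/7
merge 3/7 + 4/7 → 1
L = 17/84 + 3/7 + 4/7 + 1 = 185/84 ≈ 2.202 bits/symbol.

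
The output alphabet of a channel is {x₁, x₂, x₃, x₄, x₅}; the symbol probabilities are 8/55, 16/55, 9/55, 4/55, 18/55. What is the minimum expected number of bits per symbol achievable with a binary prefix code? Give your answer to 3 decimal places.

Repeatedly combine the two least-probable nodes; the expected code length is the sum of the merged weights.
merge 4/55 + 8/55 → 12/55
merge 9/55 + 12/55 → 21/55
merge 16/55 + 18/55 → 34/55
merge 21/55 + 34/55 → 1
L = 12/55 + 21/55 + 34/55 + 1 = 122/55 ≈ 2.218 bits/symbol.

2.218 bits/symbol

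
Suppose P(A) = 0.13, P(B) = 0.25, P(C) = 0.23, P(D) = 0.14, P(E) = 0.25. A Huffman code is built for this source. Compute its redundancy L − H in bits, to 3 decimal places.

Entropy H = −Σ p log₂ p ≈ 2.2674 bits.
Huffman merges: 13/100+7/50→27/100; 23/100+1/4→12/25; 1/4+27/100→13/25; 12/25+13/25→1. L = 227/100 ≈ 2.2700.
L − H = 2.2700 − 2.2674 = 0.003 bits.

0.003 bits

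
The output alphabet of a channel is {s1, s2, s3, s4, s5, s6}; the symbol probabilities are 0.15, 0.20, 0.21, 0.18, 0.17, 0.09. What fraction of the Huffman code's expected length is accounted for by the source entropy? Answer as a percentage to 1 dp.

98.1%

Entropy H = −Σ p log₂ p ≈ 2.5403 bits.
Huffman merges: 9/100+3/20→6/25; 17/100+9/50→7/20; 1/5+21/100→41/100; 6/25+7/20→59/100; 41/100+59/100→1. L = 259/100 ≈ 2.5900.
Efficiency = H/L = 2.5403/2.5900 = 98.1%.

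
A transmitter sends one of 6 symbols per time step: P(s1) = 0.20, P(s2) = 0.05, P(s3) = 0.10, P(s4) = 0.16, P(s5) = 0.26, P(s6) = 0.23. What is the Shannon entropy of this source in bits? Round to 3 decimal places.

H = −Σ pᵢ log₂ pᵢ.
−0.20·log₂(0.20) = 0.4644
−0.05·log₂(0.05) = 0.2161
−0.10·log₂(0.10) = 0.3322
−0.16·log₂(0.16) = 0.4230
−0.26·log₂(0.26) = 0.5053
−0.23·log₂(0.23) = 0.4877
Sum ≈ 2.4286 → 2.429 bits.

2.429 bits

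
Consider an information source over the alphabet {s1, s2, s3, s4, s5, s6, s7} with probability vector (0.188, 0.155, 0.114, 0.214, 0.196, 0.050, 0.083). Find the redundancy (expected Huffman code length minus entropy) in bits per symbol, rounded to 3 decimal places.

0.045 bits

Entropy H = −Σ p log₂ p ≈ 2.6783 bits.
Huffman merges: 1/20+83/1000→133/1000; 57/500+133/1000→247/1000; 31/200+47/250→343/1000; 49/250+107/500→41/100; 247/1000+343/1000→59/100; 41/100+59/100→1. L = 2723/1000 ≈ 2.7230.
L − H = 2.7230 − 2.6783 = 0.045 bits.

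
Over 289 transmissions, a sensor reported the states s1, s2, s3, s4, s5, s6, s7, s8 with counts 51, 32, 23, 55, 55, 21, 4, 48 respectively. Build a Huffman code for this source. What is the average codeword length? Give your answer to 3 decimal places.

Probabilities are the counts divided by 289.
Repeatedly combine the two least-probable nodes; the expected code length is the sum of the merged weights.
merge 4/289 + 21/289 → 25/289
merge 23/289 + 25/289 → 48/289
merge 32/289 + 48/289 → 80/289
merge 48/289 + 3/17 → 99/289
merge 55/289 + 55/289 → 110/289
merge 80/289 + 99/289 → 179/289
merge 110/289 + 179/289 → 1
L = 25/289 + 48/289 + 80/289 + 99/289 + 110/289 + 179/289 + 1 = 830/289 ≈ 2.872 bits/symbol.

2.872 bits/symbol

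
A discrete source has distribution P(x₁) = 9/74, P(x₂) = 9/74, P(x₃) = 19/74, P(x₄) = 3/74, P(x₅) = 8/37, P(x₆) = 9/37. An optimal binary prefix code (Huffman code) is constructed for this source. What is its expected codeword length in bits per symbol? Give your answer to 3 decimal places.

2.446 bits/symbol

Repeatedly combine the two least-probable nodes; the expected code length is the sum of the merged weights.
merge 3/74 + 9/74 → 6/37
merge 9/74 + 6/37 → 21/74
merge 8/37 + 9/37 → 17/37
merge 19/74 + 21/74 → 20/37
merge 17/37 + 20/37 → 1
L = 6/37 + 21/74 + 17/37 + 20/37 + 1 = 181/74 ≈ 2.446 bits/symbol.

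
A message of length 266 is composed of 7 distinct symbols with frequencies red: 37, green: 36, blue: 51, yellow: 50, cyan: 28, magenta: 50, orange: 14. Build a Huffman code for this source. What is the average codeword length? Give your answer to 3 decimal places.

Probabilities are the counts divided by 266.
Repeatedly combine the two least-probable nodes; the expected code length is the sum of the merged weights.
merge 1/19 + 2/19 → 3/19
merge 18/133 + 37/266 → 73/266
merge 3/19 + 25/133 → 46/133
merge 25/133 + 51/266 → 101/266
merge 73/266 + 46/133 → 165/266
merge 101/266 + 165/266 → 1
L = 3/19 + 73/266 + 46/133 + 101/266 + 165/266 + 1 = 739/266 ≈ 2.778 bits/symbol.

2.778 bits/symbol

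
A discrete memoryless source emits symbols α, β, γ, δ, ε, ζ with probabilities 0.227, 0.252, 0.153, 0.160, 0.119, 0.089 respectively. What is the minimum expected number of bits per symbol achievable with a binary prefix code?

2.521 bits/symbol

Repeatedly combine the two least-probable nodes; the expected code length is the sum of the merged weights.
merge 89/1000 + 119/1000 → 26/125
merge 153/1000 + 4/25 → 313/1000
merge 26/125 + 227/1000 → 87/200
merge 63/250 + 313/1000 → 113/200
merge 87/200 + 113/200 → 1
L = 26/125 + 313/1000 + 87/200 + 113/200 + 1 = 2521/1000 = 2.521 bits/symbol.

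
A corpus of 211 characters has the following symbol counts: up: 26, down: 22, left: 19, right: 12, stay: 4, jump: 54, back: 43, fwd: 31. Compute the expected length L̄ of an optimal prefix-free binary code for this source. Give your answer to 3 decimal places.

Probabilities are the counts divided by 211.
Repeatedly combine the two least-probable nodes; the expected code length is the sum of the merged weights.
merge 4/211 + 12/211 → 16/211
merge 16/211 + 19/211 → 35/211
merge 22/211 + 26/211 → 48/211
merge 31/211 + 35/211 → 66/211
merge 43/211 + 48/211 → 91/211
merge 54/211 + 66/211 → 120/211
merge 91/211 + 120/211 → 1
L = 16/211 + 35/211 + 48/211 + 66/211 + 91/211 + 120/211 + 1 = 587/211 ≈ 2.782 bits/symbol.

2.782 bits/symbol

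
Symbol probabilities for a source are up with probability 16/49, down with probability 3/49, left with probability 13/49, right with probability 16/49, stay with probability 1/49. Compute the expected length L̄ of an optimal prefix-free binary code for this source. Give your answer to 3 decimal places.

Repeatedly combine the two least-probable nodes; the expected code length is the sum of the merged weights.
merge 1/49 + 3/49 → 4/49
merge 4/49 + 13/49 → 17/49
merge 16/49 + 16/49 → 32/49
merge 17/49 + 32/49 → 1
L = 4/49 + 17/49 + 32/49 + 1 = 102/49 ≈ 2.082 bits/symbol.

2.082 bits/symbol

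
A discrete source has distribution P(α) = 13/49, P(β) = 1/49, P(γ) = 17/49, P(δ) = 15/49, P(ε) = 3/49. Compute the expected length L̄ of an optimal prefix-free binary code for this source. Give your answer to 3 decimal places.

Repeatedly combine the two least-probable nodes; the expected code length is the sum of the merged weights.
merge 1/49 + 3/49 → 4/49
merge 4/49 + 13/49 → 17/49
merge 15/49 + 17/49 → 32/49
merge 17/49 + 32/49 → 1
L = 4/49 + 17/49 + 32/49 + 1 = 102/49 ≈ 2.082 bits/symbol.

2.082 bits/symbol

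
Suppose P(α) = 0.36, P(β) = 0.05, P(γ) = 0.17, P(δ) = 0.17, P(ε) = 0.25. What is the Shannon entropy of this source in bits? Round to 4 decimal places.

2.1159 bits

H = −Σ pᵢ log₂ pᵢ.
−0.36·log₂(0.36) = 0.5306
−0.05·log₂(0.05) = 0.2161
−0.17·log₂(0.17) = 0.4346
−0.17·log₂(0.17) = 0.4346
−0.25·log₂(0.25) = 0.5000
Sum ≈ 2.1159 → 2.1159 bits.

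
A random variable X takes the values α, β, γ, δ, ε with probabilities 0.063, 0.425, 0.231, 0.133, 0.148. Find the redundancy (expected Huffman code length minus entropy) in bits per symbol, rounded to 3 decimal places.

0.056 bits

Entropy H = −Σ p log₂ p ≈ 2.0593 bits.
Huffman merges: 63/1000+133/1000→49/250; 37/250+49/250→43/125; 231/1000+43/125→23/40; 17/40+23/40→1. L = 423/200 ≈ 2.1150.
L − H = 2.1150 − 2.0593 = 0.056 bits.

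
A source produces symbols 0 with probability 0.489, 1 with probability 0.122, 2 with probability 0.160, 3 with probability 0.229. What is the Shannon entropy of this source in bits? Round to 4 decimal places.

H = −Σ pᵢ log₂ pᵢ.
−0.489·log₂(0.489) = 0.5047
−0.122·log₂(0.122) = 0.3703
−0.160·log₂(0.160) = 0.4230
−0.229·log₂(0.229) = 0.4870
Sum ≈ 1.7850 → 1.7850 bits.

1.7850 bits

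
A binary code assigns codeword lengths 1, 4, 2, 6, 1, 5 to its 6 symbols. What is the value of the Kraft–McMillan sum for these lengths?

1.359375

With common denominator 2^6 = 64: Σ 2^(−ℓᵢ) = 32/64 + 4/64 + 16/64 + 1/64 + 32/64 + 2/64 = 87/64 = 1.359375.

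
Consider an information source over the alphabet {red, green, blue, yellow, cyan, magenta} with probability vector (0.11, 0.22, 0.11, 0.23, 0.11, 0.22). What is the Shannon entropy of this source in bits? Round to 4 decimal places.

2.4997 bits

H = −Σ pᵢ log₂ pᵢ.
−0.11·log₂(0.11) = 0.3503
−0.22·log₂(0.22) = 0.4806
−0.11·log₂(0.11) = 0.3503
−0.23·log₂(0.23) = 0.4877
−0.11·log₂(0.11) = 0.3503
−0.22·log₂(0.22) = 0.4806
Sum ≈ 2.4997 → 2.4997 bits.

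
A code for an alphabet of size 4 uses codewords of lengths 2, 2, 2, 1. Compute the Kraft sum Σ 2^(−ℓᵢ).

1.25

With common denominator 2^2 = 4: Σ 2^(−ℓᵢ) = 1/4 + 1/4 + 1/4 + 2/4 = 5/4 = 1.25.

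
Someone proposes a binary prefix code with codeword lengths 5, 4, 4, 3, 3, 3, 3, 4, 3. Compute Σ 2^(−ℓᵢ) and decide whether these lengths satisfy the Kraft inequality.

With common denominator 2^5 = 32: Σ 2^(−ℓᵢ) = 1/32 + 2/32 + 2/32 + 4/32 + 4/32 + 4/32 + 4/32 + 2/32 + 4/32 = 27/32 = 0.84375.
Kraft's inequality requires Σ ≤ 1; here Σ = 0.84375 ≤ 1, so such a prefix code exists.

0.84375; yes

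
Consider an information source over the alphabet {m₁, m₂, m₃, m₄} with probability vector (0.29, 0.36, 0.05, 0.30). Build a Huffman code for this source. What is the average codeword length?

1.98 bits/symbol

Repeatedly combine the two least-probable nodes; the expected code length is the sum of the merged weights.
merge 1/20 + 29/100 → 17/50
merge 3/10 + 17/50 → 16/25
merge 9/25 + 16/25 → 1
L = 17/50 + 16/25 + 1 = 99/50 = 1.98 bits/symbol.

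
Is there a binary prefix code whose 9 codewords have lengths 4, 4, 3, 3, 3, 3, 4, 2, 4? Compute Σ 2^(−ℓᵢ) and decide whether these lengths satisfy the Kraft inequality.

1; yes

With common denominator 2^4 = 16: Σ 2^(−ℓᵢ) = 1/16 + 1/16 + 2/16 + 2/16 + 2/16 + 2/16 + 1/16 + 4/16 + 1/16 = 16/16 = 1.
Kraft's inequality requires Σ ≤ 1; here Σ = 1 ≤ 1, so such a prefix code exists.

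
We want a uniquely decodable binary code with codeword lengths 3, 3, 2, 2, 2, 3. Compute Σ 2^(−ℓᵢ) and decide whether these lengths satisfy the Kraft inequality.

1.125; no

With common denominator 2^3 = 8: Σ 2^(−ℓᵢ) = 1/8 + 1/8 + 2/8 + 2/8 + 2/8 + 1/8 = 9/8 = 1.125.
Kraft's inequality requires Σ ≤ 1; here Σ = 1.125 > 1, so no such prefix code exists.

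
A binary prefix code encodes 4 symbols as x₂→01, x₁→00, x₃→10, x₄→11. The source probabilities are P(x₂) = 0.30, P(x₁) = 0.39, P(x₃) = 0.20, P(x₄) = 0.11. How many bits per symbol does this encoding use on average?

L̄ = Σ pᵢ·ℓᵢ = 0.30·2 + 0.39·2 + 0.20·2 + 0.11·2 = 2 bits/symbol.

2 bits/symbol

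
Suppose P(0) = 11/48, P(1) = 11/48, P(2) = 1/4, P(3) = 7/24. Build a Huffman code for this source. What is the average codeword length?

2 bits/symbol

Repeatedly combine the two least-probable nodes; the expected code length is the sum of the merged weights.
merge 11/48 + 11/48 → 11/24
merge 1/4 + 7/24 → 13/24
merge 11/24 + 13/24 → 1
L = 11/24 + 13/24 + 1 = 2 bits/symbol.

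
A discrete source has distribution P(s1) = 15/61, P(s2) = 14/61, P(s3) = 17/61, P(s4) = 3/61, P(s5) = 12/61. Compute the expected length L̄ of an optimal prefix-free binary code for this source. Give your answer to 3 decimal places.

Repeatedly combine the two least-probable nodes; the expected code length is the sum of the merged weights.
merge 3/61 + 12/61 → 15/61
merge 14/61 + 15/61 → 29/61
merge 15/61 + 17/61 → 32/61
merge 29/61 + 32/61 → 1
L = 15/61 + 29/61 + 32/61 + 1 = 137/61 ≈ 2.246 bits/symbol.

2.246 bits/symbol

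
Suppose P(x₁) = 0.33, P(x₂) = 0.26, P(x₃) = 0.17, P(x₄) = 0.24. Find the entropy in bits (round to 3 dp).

H = −Σ pᵢ log₂ pᵢ.
−0.33·log₂(0.33) = 0.5278
−0.26·log₂(0.26) = 0.5053
−0.17·log₂(0.17) = 0.4346
−0.24·log₂(0.24) = 0.4941
Sum ≈ 1.9618 → 1.962 bits.

1.962 bits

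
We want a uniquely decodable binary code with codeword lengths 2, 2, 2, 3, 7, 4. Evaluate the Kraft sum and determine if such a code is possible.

0.9453125; yes

With common denominator 2^7 = 128: Σ 2^(−ℓᵢ) = 32/128 + 32/128 + 32/128 + 16/128 + 1/128 + 8/128 = 121/128 = 0.9453125.
Kraft's inequality requires Σ ≤ 1; here Σ = 0.9453125 ≤ 1, so such a prefix code exists.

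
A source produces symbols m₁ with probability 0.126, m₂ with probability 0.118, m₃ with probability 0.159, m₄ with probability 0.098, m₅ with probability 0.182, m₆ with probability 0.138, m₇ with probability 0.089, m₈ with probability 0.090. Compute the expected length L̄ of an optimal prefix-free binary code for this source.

2.997 bits/symbol

Repeatedly combine the two least-probable nodes; the expected code length is the sum of the merged weights.
merge 89/1000 + 9/100 → 179/1000
merge 49/500 + 59/500 → 27/125
merge 63/500 + 69/500 → 33/125
merge 159/1000 + 179/1000 → 169/500
merge 91/500 + 27/125 → 199/500
merge 33/125 + 169/500 → 301/500
merge 199/500 + 301/500 → 1
L = 179/1000 + 27/125 + 33/125 + 169/500 + 199/500 + 301/500 + 1 = 2997/1000 = 2.997 bits/symbol.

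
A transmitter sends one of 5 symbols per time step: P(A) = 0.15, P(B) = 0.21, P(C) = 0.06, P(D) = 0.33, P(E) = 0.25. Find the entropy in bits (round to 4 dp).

H = −Σ pᵢ log₂ pᵢ.
−0.15·log₂(0.15) = 0.4105
−0.21·log₂(0.21) = 0.4728
−0.06·log₂(0.06) = 0.2435
−0.33·log₂(0.33) = 0.5278
−0.25·log₂(0.25) = 0.5000
Sum ≈ 2.1547 → 2.1547 bits.

2.1547 bits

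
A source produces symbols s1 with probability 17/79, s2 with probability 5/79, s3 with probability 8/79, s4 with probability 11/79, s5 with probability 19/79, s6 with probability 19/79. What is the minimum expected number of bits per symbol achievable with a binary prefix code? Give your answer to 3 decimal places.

Repeatedly combine the two least-probable nodes; the expected code length is the sum of the merged weights.
merge 5/79 + 8/79 → 13/79
merge 11/79 + 13/79 → 24/79
merge 17/79 + 19/79 → 36/79
merge 19/79 + 24/79 → 43/79
merge 36/79 + 43/79 → 1
L = 13/79 + 24/79 + 36/79 + 43/79 + 1 = 195/79 ≈ 2.468 bits/symbol.

2.468 bits/symbol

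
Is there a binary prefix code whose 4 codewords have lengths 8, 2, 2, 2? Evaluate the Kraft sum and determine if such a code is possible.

With common denominator 2^8 = 256: Σ 2^(−ℓᵢ) = 1/256 + 64/256 + 64/256 + 64/256 = 193/256 = 0.75390625.
Kraft's inequality requires Σ ≤ 1; here Σ = 0.75390625 ≤ 1, so such a prefix code exists.

0.75390625; yes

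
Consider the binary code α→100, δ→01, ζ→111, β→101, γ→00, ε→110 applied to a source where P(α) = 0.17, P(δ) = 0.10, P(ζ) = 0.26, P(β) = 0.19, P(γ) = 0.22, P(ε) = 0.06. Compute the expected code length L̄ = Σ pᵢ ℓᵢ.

L̄ = Σ pᵢ·ℓᵢ = 0.17·3 + 0.10·2 + 0.26·3 + 0.19·3 + 0.22·2 + 0.06·3 = 2.68 bits/symbol.

2.68 bits/symbol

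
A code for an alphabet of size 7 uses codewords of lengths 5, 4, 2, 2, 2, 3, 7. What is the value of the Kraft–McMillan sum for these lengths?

With common denominator 2^7 = 128: Σ 2^(−ℓᵢ) = 4/128 + 8/128 + 32/128 + 32/128 + 32/128 + 16/128 + 1/128 = 125/128 = 0.9765625.

0.9765625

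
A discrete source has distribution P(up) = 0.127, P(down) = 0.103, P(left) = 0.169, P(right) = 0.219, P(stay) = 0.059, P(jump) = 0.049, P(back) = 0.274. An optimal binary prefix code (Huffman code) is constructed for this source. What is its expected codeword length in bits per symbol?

Repeatedly combine the two least-probable nodes; the expected code length is the sum of the merged weights.
merge 49/1000 + 59/1000 → 27/250
merge 103/1000 + 27/250 → 211/1000
merge 127/1000 + 169/1000 → 37/125
merge 211/1000 + 219/1000 → 43/100
merge 137/500 + 37/125 → 57/100
merge 43/100 + 57/100 → 1
L = 27/250 + 211/1000 + 37/125 + 43/100 + 57/100 + 1 = 523/200 = 2.615 bits/symbol.

2.615 bits/symbol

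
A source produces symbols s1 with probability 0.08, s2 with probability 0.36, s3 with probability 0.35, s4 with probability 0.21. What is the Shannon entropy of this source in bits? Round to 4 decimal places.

H = −Σ pᵢ log₂ pᵢ.
−0.08·log₂(0.08) = 0.2915
−0.36·log₂(0.36) = 0.5306
−0.35·log₂(0.35) = 0.5301
−0.21·log₂(0.21) = 0.4728
Sum ≈ 1.8250 → 1.8250 bits.

1.8250 bits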